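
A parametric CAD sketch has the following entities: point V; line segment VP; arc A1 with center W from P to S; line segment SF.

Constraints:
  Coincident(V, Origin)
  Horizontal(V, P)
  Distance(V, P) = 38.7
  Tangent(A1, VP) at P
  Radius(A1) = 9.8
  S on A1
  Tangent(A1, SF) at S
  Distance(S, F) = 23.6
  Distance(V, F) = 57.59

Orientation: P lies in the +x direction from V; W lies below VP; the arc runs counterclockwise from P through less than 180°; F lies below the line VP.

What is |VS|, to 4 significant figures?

35.10

Checks: |WS| = 9.800 ✓; ∠(WS, SF) = 90.00° ✓; |SF| = 23.60 ✓; |VF| = 57.59 ✓.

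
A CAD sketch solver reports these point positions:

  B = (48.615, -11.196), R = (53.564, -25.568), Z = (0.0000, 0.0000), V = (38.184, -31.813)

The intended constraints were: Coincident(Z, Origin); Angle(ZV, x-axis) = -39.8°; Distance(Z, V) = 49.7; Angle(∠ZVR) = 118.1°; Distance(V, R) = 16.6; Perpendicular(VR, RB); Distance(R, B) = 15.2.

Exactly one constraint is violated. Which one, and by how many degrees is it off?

Perpendicular(VR, RB) — off by 3.10°.

Z = (0.00, 0.00) ✓; ZV at -39.80° ✓; |ZV| = 49.70 ✓; ∠ZVR = 118.1° ✓; |VR| = 16.60 ✓; ∠(VR, RB) = 86.90° ✗; |RB| = 15.20 ✓.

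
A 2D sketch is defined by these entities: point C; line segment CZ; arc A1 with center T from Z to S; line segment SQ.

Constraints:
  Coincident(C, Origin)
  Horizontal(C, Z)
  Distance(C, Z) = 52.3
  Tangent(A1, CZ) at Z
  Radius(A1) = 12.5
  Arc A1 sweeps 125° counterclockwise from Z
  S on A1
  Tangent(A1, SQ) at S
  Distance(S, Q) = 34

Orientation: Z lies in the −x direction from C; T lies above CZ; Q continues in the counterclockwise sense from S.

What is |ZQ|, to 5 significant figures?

48.415

C is at the origin; C and Z share the same y with |CZ| = 52.3 and Z on the −x side, so Z = (-52.300, 0.0000). A1 meets CZ tangentially, so TZ is at right angles to CZ, so T = Z + (0, 12.5) = (-52.300, 12.500). On A1, Z sits at bearing -90° from T; a 125° counterclockwise sweep puts S at bearing 35°, so S = T + 12.5·(cos 35°, sin 35°) = (-42.061, 19.670). A1 meets SQ tangentially, so TS is at right angles to SQ, so SQ runs along (−sin 35°, cos 35°); with |SQ| = 34.0, Q = (-61.562, 47.521). Then |ZQ| = |Q − Z| = 48.415.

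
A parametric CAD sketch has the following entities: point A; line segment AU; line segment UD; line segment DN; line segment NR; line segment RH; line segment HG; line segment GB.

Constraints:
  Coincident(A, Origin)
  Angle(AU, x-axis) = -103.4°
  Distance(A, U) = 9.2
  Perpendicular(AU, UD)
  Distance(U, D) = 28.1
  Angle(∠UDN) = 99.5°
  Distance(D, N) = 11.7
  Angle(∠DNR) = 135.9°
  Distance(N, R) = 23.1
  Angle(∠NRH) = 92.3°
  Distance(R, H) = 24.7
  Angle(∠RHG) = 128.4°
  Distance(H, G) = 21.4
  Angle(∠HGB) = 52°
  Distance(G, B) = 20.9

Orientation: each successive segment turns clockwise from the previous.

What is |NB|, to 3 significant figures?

19.0

A is at the origin; AU runs at -103.4° with length 9.2, so U = (-2.13, -8.95). The perpendicularity gives UD at right angles to AU, so UD runs at 167°; with |UD| = 28.1, D = (-29.5, -2.44). ∠UDN = 99.5° gives DN at 86.1° from the x-axis; with |DN| = 11.7, N = (-28.7, 9.24). ∠DNR = 135.9° gives NR at 42.0° from the x-axis; with |NR| = 23.1, R = (-11.5, 24.7). ∠NRH = 92.3° gives RH at -45.7° from the x-axis; with |RH| = 24.7, H = (5.75, 7.01). ∠RHG = 128.4° gives HG at -97.3° from the x-axis; with |HG| = 21.4, G = (3.03, -14.2). ∠HGB = 52.0° gives GB at 135° from the x-axis; with |GB| = 20.9, B = (-11.7, 0.644). Then |NB| = |B − N| = 19.0.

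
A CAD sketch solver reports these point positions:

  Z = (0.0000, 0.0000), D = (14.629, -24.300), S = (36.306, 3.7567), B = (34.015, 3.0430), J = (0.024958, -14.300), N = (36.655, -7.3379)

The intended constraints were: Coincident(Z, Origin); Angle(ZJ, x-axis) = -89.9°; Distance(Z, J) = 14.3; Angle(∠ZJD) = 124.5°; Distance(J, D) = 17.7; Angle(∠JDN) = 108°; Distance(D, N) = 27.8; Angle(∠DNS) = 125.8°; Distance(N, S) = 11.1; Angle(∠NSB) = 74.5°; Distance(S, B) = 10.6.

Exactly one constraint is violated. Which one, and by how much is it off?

Distance(S, B) = 10.6 — off by 8.20.

Z = (0.00, 0.00) ✓; ZJ at -89.90° ✓; |ZJ| = 14.30 ✓; ∠ZJD = 124.5° ✓; |JD| = 17.70 ✓; ∠JDN = 108.0° ✓; |DN| = 27.80 ✓; ∠DNS = 125.8° ✓; |NS| = 11.10 ✓; ∠NSB = 74.50° ✓; |SB| = 2.400 ✗.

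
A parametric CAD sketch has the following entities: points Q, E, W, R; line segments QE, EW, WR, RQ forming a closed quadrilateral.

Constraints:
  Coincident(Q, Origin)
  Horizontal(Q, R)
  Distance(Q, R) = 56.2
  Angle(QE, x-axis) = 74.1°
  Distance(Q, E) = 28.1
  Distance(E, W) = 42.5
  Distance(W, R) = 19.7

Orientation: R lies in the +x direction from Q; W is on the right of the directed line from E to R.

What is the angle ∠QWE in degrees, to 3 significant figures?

40.6°

Checks: |EW| = 42.50 ✓; |WR| = 19.70 ✓.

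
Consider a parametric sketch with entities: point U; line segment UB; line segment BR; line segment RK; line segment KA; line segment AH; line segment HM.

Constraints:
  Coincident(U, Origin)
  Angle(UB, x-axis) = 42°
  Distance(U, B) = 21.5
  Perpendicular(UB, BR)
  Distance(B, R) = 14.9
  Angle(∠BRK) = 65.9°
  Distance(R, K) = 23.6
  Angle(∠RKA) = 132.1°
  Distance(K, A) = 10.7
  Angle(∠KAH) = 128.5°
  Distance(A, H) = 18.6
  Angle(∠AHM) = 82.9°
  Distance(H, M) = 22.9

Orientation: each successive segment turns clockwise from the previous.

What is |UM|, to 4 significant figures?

24.92

U is at the origin; UB runs at 42.0° with length 21.5, so B = (15.98, 14.39). UB is perpendicular to BR, so BR runs at -48.00°; with |BR| = 14.9, R = (25.95, 3.313). ∠BRK = 65.9° gives RK at -162.1° from the x-axis; with |RK| = 23.6, K = (3.490, -3.940). ∠RKA = 132.1° gives KA at 150.0° from the x-axis; with |KA| = 10.7, A = (-5.776, 1.410). ∠KAH = 128.5° gives AH at 98.50° from the x-axis; with |AH| = 18.6, H = (-8.526, 19.81). ∠AHM = 82.9° gives HM at 1.400° from the x-axis; with |HM| = 22.9, M = (14.37, 20.37). Then |UM| = |M − U| = 24.92.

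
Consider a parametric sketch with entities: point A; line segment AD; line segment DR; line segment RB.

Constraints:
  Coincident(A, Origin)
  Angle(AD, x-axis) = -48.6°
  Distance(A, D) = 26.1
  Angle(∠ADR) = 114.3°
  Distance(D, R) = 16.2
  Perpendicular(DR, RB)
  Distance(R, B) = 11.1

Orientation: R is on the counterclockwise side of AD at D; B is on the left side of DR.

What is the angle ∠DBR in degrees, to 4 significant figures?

55.58°

A is at the origin; AD runs at -48.6° with length 26.1, so D = 26.1·(cos -48.6°, sin -48.6°) = (17.26, -19.58). ∠ADR = 114.3°, so DR runs at -48.6° + (180° − 114.3°) = 17.10° from the x-axis; with |DR| = 16.2, R = D + 16.2·(cos 17.10°, sin 17.10°) = (32.74, -14.81). DR ⟂ RB; with |RB| = 11.1 on the left of DR, B = R + 11.1·(-0.2940, 0.9558) = (29.48, -4.205). Then cos ∠DBR = BD·BR / (|BD||BR|), giving 55.58°.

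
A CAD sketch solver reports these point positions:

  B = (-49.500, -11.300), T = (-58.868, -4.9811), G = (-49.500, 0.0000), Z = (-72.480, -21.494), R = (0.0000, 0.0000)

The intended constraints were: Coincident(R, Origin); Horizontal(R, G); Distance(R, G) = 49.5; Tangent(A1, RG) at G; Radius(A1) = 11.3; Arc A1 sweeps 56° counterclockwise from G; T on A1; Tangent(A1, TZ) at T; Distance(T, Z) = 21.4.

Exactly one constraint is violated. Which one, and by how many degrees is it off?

Tangent(A1, TZ) at T — off by 5.50°.

R = (0.00, 0.00) ✓; R.y = 0.00, G.y = 0.00 ✓; |RG| = 49.50 ✓; ∠(BG, GR) = 90.00° ✓; |BG| = 11.30 ✓; bearing(B→T) − bearing(B→G) = 56.00° ✓; |BT| = 11.30 ✓; ∠(BT, TZ) = 95.50° ✗; |TZ| = 21.40 ✓.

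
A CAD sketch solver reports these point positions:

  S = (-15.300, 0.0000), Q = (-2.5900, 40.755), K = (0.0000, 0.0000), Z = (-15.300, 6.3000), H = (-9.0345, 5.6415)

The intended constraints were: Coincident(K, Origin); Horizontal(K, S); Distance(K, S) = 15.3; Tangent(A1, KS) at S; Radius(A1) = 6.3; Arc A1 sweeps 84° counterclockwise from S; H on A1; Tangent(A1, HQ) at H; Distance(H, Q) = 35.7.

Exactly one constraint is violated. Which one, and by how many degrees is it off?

Tangent(A1, HQ) at H — off by 4.40°.

K = (0.00, 0.00) ✓; K.y = 0.00, S.y = 0.00 ✓; |KS| = 15.30 ✓; ∠(ZS, SK) = 90.00° ✓; |ZS| = 6.300 ✓; bearing(Z→H) − bearing(Z→S) = 84.00° ✓; |ZH| = 6.300 ✓; ∠(ZH, HQ) = 94.40° ✗; |HQ| = 35.70 ✓.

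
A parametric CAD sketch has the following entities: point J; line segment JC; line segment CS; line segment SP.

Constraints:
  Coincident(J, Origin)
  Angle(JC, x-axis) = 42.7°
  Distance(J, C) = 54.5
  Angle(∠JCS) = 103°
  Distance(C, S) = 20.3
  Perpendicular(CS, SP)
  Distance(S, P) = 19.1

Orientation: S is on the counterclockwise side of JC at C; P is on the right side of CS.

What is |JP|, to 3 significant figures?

79.2

J is at the origin; JC runs at 42.7° with length 54.5, so C = 54.5·(cos 42.7°, sin 42.7°) = (40.1, 37.0). ∠JCS = 103.0°, so CS runs at 42.7° + (180° − 103.0°) = 120° from the x-axis; with |CS| = 20.3, S = C + 20.3·(cos 120°, sin 120°) = (30.0, 54.6). CS is perpendicular to SP; with |SP| = 19.1 on the right of CS, P = S + 19.1·(0.869, 0.495) = (46.6, 64.1). Then |JP| = |P − J| = 79.2.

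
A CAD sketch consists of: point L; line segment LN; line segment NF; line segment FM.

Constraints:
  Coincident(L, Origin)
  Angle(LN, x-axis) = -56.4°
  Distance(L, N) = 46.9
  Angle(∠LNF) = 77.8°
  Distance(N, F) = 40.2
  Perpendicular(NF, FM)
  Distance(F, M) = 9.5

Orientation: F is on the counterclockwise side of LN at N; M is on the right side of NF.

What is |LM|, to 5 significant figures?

63.087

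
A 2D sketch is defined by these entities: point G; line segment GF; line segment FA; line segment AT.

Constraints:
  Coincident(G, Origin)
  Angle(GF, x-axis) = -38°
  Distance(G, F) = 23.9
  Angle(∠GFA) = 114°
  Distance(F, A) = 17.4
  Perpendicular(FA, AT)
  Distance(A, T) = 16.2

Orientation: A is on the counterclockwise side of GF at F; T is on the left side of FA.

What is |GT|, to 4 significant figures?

27.70

G is at the origin; GF runs at -38.0° with length 23.9, so F = 23.9·(cos -38.0°, sin -38.0°) = (18.83, -14.71). ∠GFA = 114.0°, so FA runs at -38.0° + (180° − 114.0°) = 28.00° from the x-axis; with |FA| = 17.4, A = F + 17.4·(cos 28.00°, sin 28.00°) = (34.20, -6.546). The perpendicularity gives AT at right angles to FA; with |AT| = 16.2 on the left of FA, T = A + 16.2·(-0.4695, 0.8829) = (26.59, 7.758). Then |GT| = |T − G| = 27.70.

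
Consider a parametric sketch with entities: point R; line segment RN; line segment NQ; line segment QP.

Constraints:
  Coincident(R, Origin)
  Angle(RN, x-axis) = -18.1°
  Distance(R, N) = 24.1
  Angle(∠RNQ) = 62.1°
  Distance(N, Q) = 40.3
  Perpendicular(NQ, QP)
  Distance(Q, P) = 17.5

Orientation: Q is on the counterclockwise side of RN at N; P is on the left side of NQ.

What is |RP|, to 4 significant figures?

29.27

R is at the origin; RN runs at -18.1° with length 24.1, so N = 24.1·(cos -18.1°, sin -18.1°) = (22.91, -7.487). ∠RNQ = 62.1°, so NQ runs at -18.1° + (180° − 62.1°) = 99.80° from the x-axis; with |NQ| = 40.3, Q = N + 40.3·(cos 99.80°, sin 99.80°) = (16.05, 32.22). The perpendicularity gives QP at right angles to NQ; with |QP| = 17.5 on the left of NQ, P = Q + 17.5·(-0.9854, -0.1702) = (-1.197, 29.25). Then |RP| = |P − R| = 29.27.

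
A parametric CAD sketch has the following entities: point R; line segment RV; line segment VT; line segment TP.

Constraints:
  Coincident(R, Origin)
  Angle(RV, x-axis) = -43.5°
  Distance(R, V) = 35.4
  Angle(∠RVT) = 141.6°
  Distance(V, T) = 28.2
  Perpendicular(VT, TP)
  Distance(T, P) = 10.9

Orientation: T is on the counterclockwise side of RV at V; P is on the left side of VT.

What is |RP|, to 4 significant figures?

57.03

R is at the origin; RV runs at -43.5° with length 35.4, so V = 35.4·(cos -43.5°, sin -43.5°) = (25.68, -24.37). ∠RVT = 141.6°, so VT runs at -43.5° + (180° − 141.6°) = -5.100° from the x-axis; with |VT| = 28.2, T = V + 28.2·(cos -5.100°, sin -5.100°) = (53.77, -26.87). The perpendicularity gives TP at right angles to VT; with |TP| = 10.9 on the left of VT, P = T + 10.9·(0.08889, 0.9960) = (54.74, -16.02). Then |RP| = |P − R| = 57.03.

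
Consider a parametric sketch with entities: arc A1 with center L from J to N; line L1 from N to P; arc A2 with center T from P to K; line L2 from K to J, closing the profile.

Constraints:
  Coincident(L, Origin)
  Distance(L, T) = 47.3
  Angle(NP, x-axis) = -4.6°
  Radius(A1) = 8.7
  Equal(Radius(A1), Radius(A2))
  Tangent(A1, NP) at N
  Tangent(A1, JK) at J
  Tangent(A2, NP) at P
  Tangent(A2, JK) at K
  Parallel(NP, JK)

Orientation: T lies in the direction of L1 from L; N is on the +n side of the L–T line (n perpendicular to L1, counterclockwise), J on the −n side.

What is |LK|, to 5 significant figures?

48.093

Tangency of A1 to both parallel lines with radius 8.7 puts N and J at L ± 8.7·n: N = (0.69773, 8.6720), J = (-0.69773, -8.6720). Equal radii place P and K the same way about T: P = T + 8.7·n = (47.845, 4.8786), K = T − 8.7·n = (46.450, -12.465). Then |LK| = |K − L| = 48.093.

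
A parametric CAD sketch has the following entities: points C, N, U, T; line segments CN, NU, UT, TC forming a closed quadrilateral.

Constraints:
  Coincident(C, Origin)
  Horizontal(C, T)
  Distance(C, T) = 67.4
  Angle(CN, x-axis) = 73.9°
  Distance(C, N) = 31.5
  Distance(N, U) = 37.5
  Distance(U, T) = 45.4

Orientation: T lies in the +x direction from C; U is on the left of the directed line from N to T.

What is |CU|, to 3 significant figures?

60.0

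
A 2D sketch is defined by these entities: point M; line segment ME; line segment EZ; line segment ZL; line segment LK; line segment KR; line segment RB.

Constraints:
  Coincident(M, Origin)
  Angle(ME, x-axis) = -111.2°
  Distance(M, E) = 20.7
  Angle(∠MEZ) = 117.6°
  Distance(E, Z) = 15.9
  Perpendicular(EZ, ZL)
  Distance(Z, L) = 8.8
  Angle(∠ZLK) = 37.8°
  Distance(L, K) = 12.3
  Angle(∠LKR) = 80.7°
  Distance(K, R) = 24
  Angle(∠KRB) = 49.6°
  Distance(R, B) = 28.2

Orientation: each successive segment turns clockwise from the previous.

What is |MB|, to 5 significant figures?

33.374

M is at the origin; ME runs at -111.2° with length 20.7, so E = (-7.4856, -19.299). ∠MEZ = 117.6° gives EZ at -173.60° from the x-axis; with |EZ| = 15.9, Z = (-23.287, -21.071). EZ is perpendicular to ZL, so ZL runs at 96.400°; with |ZL| = 8.8, L = (-24.267, -12.326). ∠ZLK = 37.8° gives LK at -45.800° from the x-axis; with |LK| = 12.3, K = (-15.692, -21.144). ∠LKR = 80.7° gives KR at -145.10° from the x-axis; with |KR| = 24.0, R = (-35.376, -34.876). ∠KRB = 49.6° gives RB at 84.500° from the x-axis; with |RB| = 28.2, B = (-32.673, -6.8056). Then |MB| = |B − M| = 33.374.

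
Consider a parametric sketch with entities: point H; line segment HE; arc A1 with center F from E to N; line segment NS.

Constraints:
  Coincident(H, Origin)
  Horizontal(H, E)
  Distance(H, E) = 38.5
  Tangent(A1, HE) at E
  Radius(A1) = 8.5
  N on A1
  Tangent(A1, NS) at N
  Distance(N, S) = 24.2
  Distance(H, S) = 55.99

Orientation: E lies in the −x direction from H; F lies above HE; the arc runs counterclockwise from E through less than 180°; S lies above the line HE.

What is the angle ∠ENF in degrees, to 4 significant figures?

27.98°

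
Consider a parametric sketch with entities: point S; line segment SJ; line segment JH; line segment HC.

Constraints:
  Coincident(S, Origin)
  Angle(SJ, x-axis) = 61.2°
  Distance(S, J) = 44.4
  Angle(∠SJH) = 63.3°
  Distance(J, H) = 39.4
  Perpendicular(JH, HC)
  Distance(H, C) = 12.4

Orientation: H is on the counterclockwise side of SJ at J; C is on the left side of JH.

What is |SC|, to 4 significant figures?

33.49

S is at the origin; SJ runs at 61.2° with length 44.4, so J = 44.4·(cos 61.2°, sin 61.2°) = (21.39, 38.91). ∠SJH = 63.3°, so JH runs at 61.2° + (180° − 63.3°) = 177.9° from the x-axis; with |JH| = 39.4, H = J + 39.4·(cos 177.9°, sin 177.9°) = (-17.98, 40.35). JH is perpendicular to HC; with |HC| = 12.4 on the left of JH, C = H + 12.4·(-0.03664, -0.9993) = (-18.44, 27.96). Then |SC| = |C − S| = 33.49.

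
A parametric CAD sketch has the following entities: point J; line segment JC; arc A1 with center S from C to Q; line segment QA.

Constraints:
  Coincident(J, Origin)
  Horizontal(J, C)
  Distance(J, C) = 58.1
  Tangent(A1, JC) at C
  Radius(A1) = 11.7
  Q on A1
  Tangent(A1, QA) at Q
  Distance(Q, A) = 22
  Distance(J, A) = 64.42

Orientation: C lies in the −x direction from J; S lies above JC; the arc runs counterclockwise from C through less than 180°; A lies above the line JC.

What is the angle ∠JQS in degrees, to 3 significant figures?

145°

Checks: ∠(SC, CJ) = 90.00° ✓; |SC| = 11.70 ✓; |SQ| = 11.70 ✓; ∠(SQ, QA) = 90.00° ✓; |QA| = 22.00 ✓; |JA| = 64.42 ✓.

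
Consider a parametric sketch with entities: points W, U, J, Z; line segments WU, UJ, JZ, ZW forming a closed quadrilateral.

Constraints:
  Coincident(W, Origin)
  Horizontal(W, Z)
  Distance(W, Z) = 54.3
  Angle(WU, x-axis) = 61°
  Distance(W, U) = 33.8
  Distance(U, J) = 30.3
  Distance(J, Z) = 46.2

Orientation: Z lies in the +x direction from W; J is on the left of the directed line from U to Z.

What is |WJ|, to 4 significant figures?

61.77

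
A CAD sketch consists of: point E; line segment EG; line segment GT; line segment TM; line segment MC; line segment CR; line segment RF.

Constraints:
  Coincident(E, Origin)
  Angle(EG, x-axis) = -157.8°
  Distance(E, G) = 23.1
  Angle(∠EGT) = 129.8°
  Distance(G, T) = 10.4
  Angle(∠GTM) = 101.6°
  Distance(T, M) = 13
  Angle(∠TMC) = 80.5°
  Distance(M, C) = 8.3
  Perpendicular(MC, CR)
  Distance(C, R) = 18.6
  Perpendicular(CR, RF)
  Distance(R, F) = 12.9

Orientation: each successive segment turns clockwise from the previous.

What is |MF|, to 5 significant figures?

19.160

E is at the origin; EG runs at -157.8° with length 23.1, so G = (-21.388, -8.7281). ∠EGT = 129.8° gives GT at 152.00° from the x-axis; with |GT| = 10.4, T = (-30.570, -3.8456). ∠GTM = 101.6° gives TM at 73.600° from the x-axis; with |TM| = 13.0, M = (-26.900, 8.6255). ∠TMC = 80.5° gives MC at -25.900° from the x-axis; with |MC| = 8.3, C = (-19.433, 5.0000). MC is perpendicular to CR, so CR runs at -115.90°; with |CR| = 18.6, R = (-27.558, -11.732). CR is perpendicular to RF, so RF runs at 154.10°; with |RF| = 12.9, F = (-39.162, -6.0970). Then |MF| = |F − M| = 19.160.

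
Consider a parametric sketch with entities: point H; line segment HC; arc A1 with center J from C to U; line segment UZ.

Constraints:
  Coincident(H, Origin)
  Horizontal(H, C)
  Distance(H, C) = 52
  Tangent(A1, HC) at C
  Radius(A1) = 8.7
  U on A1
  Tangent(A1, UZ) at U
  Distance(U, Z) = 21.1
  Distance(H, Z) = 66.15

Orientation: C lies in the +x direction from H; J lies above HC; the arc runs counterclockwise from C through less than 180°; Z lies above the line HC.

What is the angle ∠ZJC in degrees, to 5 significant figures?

162.96°

H is at the origin; HC is horizontal with |HC| = 52.0 and C on the +x side, so C = (52.000, 0.0000). A1 meets HC tangentially, so JC is at right angles to HC, so J = C + (0, 8.7) = (52.000, 8.7000). Since JU ⟂ UZ (tangency), |JZ| = √(8.7² + 21.1²) = 22.823 regardless of where U sits on A1. So Z lies on both circle(H, 66.15) and circle(J, 22.823); the above-HC intersection is Z = (58.688, 30.521). U is the foot of the tangent from Z: U = (60.662, 9.5139).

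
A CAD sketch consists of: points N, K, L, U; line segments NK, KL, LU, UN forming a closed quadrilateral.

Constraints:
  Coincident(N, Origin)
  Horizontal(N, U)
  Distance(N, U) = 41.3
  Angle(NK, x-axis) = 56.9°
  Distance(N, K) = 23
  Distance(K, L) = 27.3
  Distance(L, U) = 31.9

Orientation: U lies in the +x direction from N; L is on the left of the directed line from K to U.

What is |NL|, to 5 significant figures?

48.593

Checks: |KL| = 27.30 ✓; |LU| = 31.90 ✓.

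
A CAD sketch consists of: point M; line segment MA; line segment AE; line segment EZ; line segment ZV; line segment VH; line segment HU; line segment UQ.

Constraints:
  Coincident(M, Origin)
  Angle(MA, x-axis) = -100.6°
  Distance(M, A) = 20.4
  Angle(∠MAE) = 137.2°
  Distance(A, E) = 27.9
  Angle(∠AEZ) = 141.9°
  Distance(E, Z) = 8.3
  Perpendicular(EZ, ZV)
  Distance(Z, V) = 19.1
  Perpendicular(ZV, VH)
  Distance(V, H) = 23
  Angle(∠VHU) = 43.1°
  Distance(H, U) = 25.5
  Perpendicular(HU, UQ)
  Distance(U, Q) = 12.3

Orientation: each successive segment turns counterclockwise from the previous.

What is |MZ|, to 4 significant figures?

50.17

∠MAE = 137.2° gives AE at -57.80° from the x-axis; with |AE| = 27.9, E = (11.11, -43.66). ∠AEZ = 141.9° gives EZ at -19.70° from the x-axis; with |EZ| = 8.3, Z = (18.93, -46.46). Then |MZ| = |Z − M| = 50.17.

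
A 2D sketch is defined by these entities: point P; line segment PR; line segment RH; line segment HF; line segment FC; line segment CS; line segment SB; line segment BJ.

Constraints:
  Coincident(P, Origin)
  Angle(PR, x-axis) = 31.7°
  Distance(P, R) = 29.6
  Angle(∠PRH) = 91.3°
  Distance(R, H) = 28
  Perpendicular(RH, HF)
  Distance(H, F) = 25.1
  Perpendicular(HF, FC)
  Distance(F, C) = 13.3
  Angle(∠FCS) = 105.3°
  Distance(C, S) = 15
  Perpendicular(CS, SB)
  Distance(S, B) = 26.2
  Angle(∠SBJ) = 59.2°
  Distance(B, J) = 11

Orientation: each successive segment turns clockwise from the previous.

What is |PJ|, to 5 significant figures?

37.041

P is at the origin; PR runs at 31.7° with length 29.6, so R = (25.184, 15.554). ∠PRH = 91.3° gives RH at -57.000° from the x-axis; with |RH| = 28.0, H = (40.434, -7.9288). RH ⟂ HF, so HF runs at -147.00°; with |HF| = 25.1, F = (19.383, -21.599). The perpendicularity gives FC at right angles to HF, so FC runs at 123.00°; with |FC| = 13.3, C = (12.140, -10.445). ∠FCS = 105.3° gives CS at 48.300° from the x-axis; with |CS| = 15.0, S = (22.118, 0.75464). CS ⟂ SB, so SB runs at -41.700°; with |SB| = 26.2, B = (41.680, -16.674). ∠SBJ = 59.2° gives BJ at -162.50° from the x-axis; with |BJ| = 11.0, J = (31.189, -19.982). Then |PJ| = |J − P| = 37.041.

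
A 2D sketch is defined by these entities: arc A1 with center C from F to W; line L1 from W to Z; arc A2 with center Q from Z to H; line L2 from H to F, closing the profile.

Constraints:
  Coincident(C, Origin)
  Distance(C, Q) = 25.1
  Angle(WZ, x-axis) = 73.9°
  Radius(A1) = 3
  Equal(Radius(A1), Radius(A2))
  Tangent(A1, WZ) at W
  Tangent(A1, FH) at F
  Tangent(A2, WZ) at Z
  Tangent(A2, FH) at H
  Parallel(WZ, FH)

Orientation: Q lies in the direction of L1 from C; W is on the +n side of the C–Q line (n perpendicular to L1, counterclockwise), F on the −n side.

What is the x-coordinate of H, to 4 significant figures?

9.843

Tangency of A1 to both parallel lines with radius 3.0 puts W and F at C ± 3.0·n: W = (-2.882, 0.8319), F = (2.882, -0.8319). Equal radii place Z and H the same way about Q: Z = Q + 3.0·n = (4.078, 24.95), H = Q − 3.0·n = (9.843, 23.28). So H.x = 9.843.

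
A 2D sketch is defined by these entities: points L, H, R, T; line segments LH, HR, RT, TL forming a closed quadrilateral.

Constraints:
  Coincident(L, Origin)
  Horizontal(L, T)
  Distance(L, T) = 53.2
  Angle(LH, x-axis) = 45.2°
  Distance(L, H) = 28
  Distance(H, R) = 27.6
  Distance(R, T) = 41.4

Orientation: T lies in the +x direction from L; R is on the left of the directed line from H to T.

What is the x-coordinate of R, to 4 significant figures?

39.54

Checks: |HR| = 27.60 ✓; |RT| = 41.40 ✓.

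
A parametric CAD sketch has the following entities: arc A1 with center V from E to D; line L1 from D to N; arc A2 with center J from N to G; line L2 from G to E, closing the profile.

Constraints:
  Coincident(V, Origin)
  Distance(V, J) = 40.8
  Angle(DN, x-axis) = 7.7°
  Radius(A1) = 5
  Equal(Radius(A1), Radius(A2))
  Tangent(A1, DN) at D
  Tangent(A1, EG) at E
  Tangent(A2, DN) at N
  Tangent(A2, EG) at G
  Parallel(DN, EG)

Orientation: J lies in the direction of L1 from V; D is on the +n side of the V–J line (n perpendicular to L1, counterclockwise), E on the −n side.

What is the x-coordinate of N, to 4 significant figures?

39.76

Tangency of A1 to both parallel lines with radius 5.0 puts D and E at V ± 5.0·n: D = (-0.6699, 4.955), E = (0.6699, -4.955). Equal radii place N and G the same way about J: N = J + 5.0·n = (39.76, 10.42), G = J − 5.0·n = (41.10, 0.5117). So N.x = 39.76.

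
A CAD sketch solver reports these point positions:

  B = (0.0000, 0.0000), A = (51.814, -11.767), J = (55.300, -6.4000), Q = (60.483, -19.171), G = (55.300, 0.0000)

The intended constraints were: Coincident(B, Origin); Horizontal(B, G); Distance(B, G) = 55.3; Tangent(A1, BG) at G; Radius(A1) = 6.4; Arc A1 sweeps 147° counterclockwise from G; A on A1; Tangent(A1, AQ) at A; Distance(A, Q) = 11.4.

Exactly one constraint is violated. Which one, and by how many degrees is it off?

Tangent(A1, AQ) at A — off by 7.50°.

B = (0.00, 0.00) ✓; B.y = 0.00, G.y = 0.00 ✓; |BG| = 55.30 ✓; ∠(JG, GB) = 90.00° ✓; |JG| = 6.400 ✓; bearing(J→A) − bearing(J→G) = 147.0° ✓; |JA| = 6.400 ✓; ∠(JA, AQ) = 97.50° ✗; |AQ| = 11.40 ✓.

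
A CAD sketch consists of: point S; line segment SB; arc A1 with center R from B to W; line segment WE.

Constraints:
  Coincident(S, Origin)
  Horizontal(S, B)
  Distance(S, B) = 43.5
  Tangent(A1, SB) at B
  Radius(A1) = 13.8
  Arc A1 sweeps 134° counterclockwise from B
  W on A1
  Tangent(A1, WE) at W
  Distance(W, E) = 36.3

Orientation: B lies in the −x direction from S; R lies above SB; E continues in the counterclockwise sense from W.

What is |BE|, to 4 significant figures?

51.81

S is at the origin; SB is horizontal with |SB| = 43.5 and B on the −x side, so B = (-43.50, 0.000). Tangency of A1 to SB means the radius RB is perpendicular to SB, so R = B + (0, 13.8) = (-43.50, 13.80). On A1, B sits at bearing -90° from R; a 134° counterclockwise sweep puts W at bearing 44°, so W = R + 13.8·(cos 44°, sin 44°) = (-33.57, 23.39). Since A1 is tangent to WE there, RW ⟂ WE, so WE runs along (−sin 44°, cos 44°); with |WE| = 36.3, E = (-58.79, 49.50). Then |BE| = |E − B| = 51.81.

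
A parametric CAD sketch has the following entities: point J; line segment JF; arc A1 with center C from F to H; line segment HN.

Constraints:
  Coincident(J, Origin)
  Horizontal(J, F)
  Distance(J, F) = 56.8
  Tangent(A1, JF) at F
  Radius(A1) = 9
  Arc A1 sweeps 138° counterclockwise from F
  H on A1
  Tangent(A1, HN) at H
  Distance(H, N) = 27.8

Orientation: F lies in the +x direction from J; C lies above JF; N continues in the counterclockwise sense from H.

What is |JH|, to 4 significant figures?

64.75

J is at the origin; J and F share the same y with |JF| = 56.8 and F on the +x side, so F = (56.80, 0.000). Tangency of A1 to JF means the radius CF is perpendicular to JF, so C = F + (0, 9) = (56.80, 9.000). On A1, F sits at bearing -90° from C; a 138° counterclockwise sweep puts H at bearing 48°, so H = C + 9.0·(cos 48°, sin 48°) = (62.82, 15.69). Then |JH| = |H − J| = 64.75.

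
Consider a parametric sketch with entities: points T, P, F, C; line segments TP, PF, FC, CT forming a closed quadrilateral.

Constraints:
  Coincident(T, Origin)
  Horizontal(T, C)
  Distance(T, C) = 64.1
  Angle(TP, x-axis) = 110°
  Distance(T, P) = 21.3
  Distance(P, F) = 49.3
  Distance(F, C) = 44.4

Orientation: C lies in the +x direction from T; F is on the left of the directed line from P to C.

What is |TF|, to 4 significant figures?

53.63

Checks: |PF| = 49.30 ✓; |FC| = 44.40 ✓.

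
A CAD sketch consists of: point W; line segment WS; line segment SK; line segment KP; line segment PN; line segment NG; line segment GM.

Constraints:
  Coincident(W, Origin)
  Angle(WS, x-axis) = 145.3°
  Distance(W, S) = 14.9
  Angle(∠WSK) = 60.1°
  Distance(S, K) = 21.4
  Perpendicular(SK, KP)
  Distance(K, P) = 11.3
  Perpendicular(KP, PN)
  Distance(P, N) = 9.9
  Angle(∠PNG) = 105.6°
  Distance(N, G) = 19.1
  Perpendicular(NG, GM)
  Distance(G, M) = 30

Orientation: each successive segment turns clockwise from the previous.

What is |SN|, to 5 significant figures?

16.123

SK is perpendicular to KP, so KP runs at -64.600°; with |KP| = 11.3, P = (11.928, 7.4538). The perpendicularity gives PN at right angles to KP, so PN runs at -154.60°; with |PN| = 9.9, N = (2.9854, 3.2073). Then |SN| = |N − S| = 16.123.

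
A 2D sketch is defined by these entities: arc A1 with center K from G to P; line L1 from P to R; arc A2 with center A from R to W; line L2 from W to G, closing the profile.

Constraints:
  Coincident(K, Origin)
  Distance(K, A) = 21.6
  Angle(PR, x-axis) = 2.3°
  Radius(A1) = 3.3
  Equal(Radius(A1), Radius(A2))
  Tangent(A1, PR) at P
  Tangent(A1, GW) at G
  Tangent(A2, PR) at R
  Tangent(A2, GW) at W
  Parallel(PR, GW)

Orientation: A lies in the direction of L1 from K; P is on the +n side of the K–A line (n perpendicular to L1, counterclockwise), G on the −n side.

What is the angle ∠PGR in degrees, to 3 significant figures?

73.0°

The slot axis is L1's direction at 2.3°, so u = (cos 2.3°, sin 2.3°) = (0.999, 0.0401) and n = (−sin 2.3°, cos 2.3°) = (-0.0401, 0.999). K is at the origin and A lies 21.6 along u from K, so A = 21.6·u = (21.6, 0.867). Tangency of A1 to both parallel lines with radius 3.3 puts P and G at K ± 3.3·n: P = (-0.132, 3.30), G = (0.132, -3.30). Equal radii place R and W the same way about A: R = A + 3.3·n = (21.5, 4.16), W = A − 3.3·n = (21.7, -2.43). Then cos ∠PGR = GP·GR / (|GP||GR|), giving 73.0°.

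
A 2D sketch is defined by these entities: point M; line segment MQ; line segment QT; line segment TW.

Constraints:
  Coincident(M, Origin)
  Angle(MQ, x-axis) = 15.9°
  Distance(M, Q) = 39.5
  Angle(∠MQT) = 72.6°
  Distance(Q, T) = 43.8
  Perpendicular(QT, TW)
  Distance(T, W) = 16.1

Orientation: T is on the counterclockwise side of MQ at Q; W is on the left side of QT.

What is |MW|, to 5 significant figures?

38.594

∠MQT = 72.6°, so QT runs at 15.9° + (180° − 72.6°) = 123.30° from the x-axis; with |QT| = 43.8, T = Q + 43.8·(cos 123.30°, sin 123.30°) = (13.942, 47.430). The perpendicularity gives TW at right angles to QT; with |TW| = 16.1 on the left of QT, W = T + 16.1·(-0.83581, -0.54902) = (0.48508, 38.590). Then |MW| = |W − M| = 38.594.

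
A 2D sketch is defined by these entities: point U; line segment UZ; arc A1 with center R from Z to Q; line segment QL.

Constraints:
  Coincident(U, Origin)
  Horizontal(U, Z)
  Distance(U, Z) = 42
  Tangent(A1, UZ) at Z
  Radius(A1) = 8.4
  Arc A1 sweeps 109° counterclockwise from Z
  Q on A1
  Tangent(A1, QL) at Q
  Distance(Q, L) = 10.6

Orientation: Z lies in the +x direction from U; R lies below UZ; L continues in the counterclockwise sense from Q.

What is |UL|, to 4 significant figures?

43.06

U is at the origin; UZ is horizontal with |UZ| = 42.0 and Z on the +x side, so Z = (42.00, 0.000). The tangent condition forces RZ to be normal to UZ, so R = Z + (0, -8.4) = (42.00, -8.400). On A1, Z sits at bearing 90° from R; a 109° counterclockwise sweep puts Q at bearing 199°, so Q = R + 8.4·(cos 199°, sin 199°) = (34.06, -11.13). The tangent condition forces RQ to be normal to QL, so QL runs along (−sin 199°, cos 199°); with |QL| = 10.6, L = (37.51, -21.16). Then |UL| = |L − U| = 43.06.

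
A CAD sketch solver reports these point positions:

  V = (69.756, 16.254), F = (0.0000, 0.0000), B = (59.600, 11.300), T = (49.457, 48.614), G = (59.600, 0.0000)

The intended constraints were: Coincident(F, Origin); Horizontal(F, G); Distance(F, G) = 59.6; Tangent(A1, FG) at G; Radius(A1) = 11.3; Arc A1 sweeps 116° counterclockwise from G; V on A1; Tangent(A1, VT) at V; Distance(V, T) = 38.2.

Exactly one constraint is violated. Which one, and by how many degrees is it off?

Tangent(A1, VT) at V — off by 6.10°.

F = (0.00, 0.00) ✓; F.y = 0.00, G.y = 0.00 ✓; |FG| = 59.60 ✓; ∠(BG, GF) = 90.00° ✓; |BG| = 11.30 ✓; bearing(B→V) − bearing(B→G) = 116.0° ✓; |BV| = 11.30 ✓; ∠(BV, VT) = 83.90° ✗; |VT| = 38.20 ✓.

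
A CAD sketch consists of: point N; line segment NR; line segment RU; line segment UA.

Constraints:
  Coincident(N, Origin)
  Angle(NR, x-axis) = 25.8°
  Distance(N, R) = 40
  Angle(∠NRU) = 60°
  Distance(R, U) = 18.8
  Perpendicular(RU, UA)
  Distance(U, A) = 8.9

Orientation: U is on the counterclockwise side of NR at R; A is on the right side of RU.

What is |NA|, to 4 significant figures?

43.56

N is at the origin; NR runs at 25.8° with length 40.0, so R = 40.0·(cos 25.8°, sin 25.8°) = (36.01, 17.41). ∠NRU = 60.0°, so RU runs at 25.8° + (180° − 60.0°) = 145.8° from the x-axis; with |RU| = 18.8, U = R + 18.8·(cos 145.8°, sin 145.8°) = (20.46, 27.98). RU is perpendicular to UA; with |UA| = 8.9 on the right of RU, A = U + 8.9·(0.5621, 0.8271) = (25.47, 35.34). Then |NA| = |A − N| = 43.56.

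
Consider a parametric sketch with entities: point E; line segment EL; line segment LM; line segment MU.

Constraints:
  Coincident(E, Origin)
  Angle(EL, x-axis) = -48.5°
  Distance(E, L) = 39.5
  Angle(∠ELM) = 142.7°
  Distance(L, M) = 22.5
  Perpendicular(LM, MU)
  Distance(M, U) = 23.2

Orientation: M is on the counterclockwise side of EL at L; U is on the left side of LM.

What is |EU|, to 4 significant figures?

53.93

E is at the origin; EL runs at -48.5° with length 39.5, so L = 39.5·(cos -48.5°, sin -48.5°) = (26.17, -29.58). ∠ELM = 142.7°, so LM runs at -48.5° + (180° − 142.7°) = -11.20° from the x-axis; with |LM| = 22.5, M = L + 22.5·(cos -11.20°, sin -11.20°) = (48.24, -33.95). LM is perpendicular to MU; with |MU| = 23.2 on the left of LM, U = M + 23.2·(0.1942, 0.9810) = (52.75, -11.20). Then |EU| = |U − E| = 53.93.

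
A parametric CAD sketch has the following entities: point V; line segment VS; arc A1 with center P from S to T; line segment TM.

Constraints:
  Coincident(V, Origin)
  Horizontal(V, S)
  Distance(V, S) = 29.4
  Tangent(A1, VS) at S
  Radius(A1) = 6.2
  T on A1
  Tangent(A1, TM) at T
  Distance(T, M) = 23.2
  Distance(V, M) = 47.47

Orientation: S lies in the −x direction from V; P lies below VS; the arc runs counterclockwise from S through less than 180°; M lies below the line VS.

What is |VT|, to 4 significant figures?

36.01

Checks: ∠(PS, SV) = 90.00° ✓; |PT| = 6.200 ✓; ∠(PT, TM) = 90.00° ✓; |TM| = 23.20 ✓; |VM| = 47.47 ✓.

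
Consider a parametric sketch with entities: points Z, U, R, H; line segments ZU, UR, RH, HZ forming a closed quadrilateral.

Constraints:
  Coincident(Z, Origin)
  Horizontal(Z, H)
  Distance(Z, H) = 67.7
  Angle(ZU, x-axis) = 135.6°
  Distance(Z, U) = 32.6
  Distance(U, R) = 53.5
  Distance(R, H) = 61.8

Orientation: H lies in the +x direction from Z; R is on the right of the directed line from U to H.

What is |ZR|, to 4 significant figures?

21.75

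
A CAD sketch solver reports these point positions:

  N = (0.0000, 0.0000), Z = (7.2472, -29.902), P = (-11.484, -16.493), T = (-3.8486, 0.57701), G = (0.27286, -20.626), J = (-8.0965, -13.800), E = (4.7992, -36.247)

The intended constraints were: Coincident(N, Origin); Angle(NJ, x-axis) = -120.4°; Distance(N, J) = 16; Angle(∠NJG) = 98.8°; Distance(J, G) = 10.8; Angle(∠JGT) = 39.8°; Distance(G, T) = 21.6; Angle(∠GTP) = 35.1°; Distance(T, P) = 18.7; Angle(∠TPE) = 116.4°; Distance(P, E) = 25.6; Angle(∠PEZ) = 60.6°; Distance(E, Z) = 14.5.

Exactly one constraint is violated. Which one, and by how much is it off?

Distance(E, Z) = 14.5 — off by 7.70.

N = (0.00, 0.00) ✓; NJ at -120.4° ✓; |NJ| = 16.00 ✓; ∠NJG = 98.80° ✓; |JG| = 10.80 ✓; ∠JGT = 39.80° ✓; |GT| = 21.60 ✓; ∠GTP = 35.10° ✓; |TP| = 18.70 ✓; ∠TPE = 116.4° ✓; |PE| = 25.60 ✓; ∠PEZ = 60.60° ✓; |EZ| = 6.801 ✗.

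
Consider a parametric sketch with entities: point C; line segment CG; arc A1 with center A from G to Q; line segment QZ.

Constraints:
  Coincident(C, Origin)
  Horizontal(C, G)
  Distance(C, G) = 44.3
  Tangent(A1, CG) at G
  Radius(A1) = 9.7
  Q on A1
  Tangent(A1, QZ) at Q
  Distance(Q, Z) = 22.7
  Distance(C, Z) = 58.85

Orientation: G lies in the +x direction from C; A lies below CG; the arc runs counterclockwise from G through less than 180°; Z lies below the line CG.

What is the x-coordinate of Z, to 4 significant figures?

47.95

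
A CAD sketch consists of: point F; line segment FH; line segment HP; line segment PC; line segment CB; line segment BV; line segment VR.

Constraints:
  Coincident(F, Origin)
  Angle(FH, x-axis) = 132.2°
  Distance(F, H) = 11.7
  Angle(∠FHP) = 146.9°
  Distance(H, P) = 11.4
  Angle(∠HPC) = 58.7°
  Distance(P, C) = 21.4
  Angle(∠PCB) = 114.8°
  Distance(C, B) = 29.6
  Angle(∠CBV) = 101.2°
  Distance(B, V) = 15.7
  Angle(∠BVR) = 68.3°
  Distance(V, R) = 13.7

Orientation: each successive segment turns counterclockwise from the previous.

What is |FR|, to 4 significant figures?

8.124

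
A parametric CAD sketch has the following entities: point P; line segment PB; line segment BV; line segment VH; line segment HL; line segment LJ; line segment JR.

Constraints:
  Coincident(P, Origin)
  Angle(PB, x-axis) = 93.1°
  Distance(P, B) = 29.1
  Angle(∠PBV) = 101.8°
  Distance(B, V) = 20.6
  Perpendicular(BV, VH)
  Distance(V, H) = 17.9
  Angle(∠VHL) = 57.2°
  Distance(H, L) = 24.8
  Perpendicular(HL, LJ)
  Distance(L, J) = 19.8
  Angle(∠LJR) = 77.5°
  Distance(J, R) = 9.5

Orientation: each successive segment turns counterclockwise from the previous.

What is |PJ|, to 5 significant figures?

43.857

P is at the origin; PB runs at 93.1° with length 29.1, so B = (-1.5737, 29.057). ∠PBV = 101.8° gives BV at 171.30° from the x-axis; with |BV| = 20.6, V = (-21.937, 32.173). The perpendicularity gives VH at right angles to BV, so VH runs at -98.700°; with |VH| = 17.9, H = (-24.644, 14.479). ∠VHL = 57.2° gives HL at 24.100° from the x-axis; with |HL| = 24.8, L = (-2.0059, 24.606). The perpendicularity gives LJ at right angles to HL, so LJ runs at 114.10°; with |LJ| = 19.8, J = (-10.091, 42.680). Then |PJ| = |J − P| = 43.857.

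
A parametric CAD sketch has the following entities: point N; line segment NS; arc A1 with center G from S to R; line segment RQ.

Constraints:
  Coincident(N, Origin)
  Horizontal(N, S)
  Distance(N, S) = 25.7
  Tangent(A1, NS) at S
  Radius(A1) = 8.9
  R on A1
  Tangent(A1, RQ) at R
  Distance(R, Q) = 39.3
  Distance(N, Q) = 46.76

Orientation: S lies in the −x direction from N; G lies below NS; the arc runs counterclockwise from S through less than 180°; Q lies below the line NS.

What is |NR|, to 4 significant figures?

35.79

Checks: |GS| = 8.900 ✓; |GR| = 8.900 ✓; ∠(GR, RQ) = 90.00° ✓; |RQ| = 39.30 ✓; |NQ| = 46.76 ✓.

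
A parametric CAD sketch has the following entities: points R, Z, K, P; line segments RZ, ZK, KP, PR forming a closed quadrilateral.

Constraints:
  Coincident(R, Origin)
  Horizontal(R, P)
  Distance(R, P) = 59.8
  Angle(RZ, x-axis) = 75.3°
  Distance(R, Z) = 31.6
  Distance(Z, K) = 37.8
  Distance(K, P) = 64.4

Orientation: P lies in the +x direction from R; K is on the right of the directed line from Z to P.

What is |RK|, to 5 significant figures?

6.7610

R is at the origin; R and P share the same y with |RP| = 59.8 and P in +x, so P = (59.8, 0). RZ runs at 75.3° with |RZ| = 31.6, so Z = (8.0188, 30.566). K is determined by |ZK| = 37.8 and |KP| = 64.4 together: it lies at the intersection of circle(Z, 37.8) and circle(P, 64.4). With |ZP| = 60.130, the foot of the radical line on ZP is 7.4592 from Z and the perpendicular offset is √(37.8² − 7.4592²) = 37.057. Taking the right-of-ZP solution: K = (-4.3947, -5.1379).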